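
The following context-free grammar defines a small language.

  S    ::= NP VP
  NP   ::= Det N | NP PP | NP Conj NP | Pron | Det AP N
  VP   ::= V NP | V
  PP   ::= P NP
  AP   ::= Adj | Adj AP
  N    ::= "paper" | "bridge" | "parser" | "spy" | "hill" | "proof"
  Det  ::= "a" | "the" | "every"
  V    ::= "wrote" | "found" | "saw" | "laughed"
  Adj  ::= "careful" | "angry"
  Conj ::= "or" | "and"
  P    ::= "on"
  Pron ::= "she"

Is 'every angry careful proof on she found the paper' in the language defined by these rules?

S
  NP
    NP
      Det: every
      AP
        Adj: angry
        AP
          Adj: careful
      N: proof
    PP
      P: on
      NP
        Pron: she
  VP
    V: found
    NP
      Det: the
      N: paper
Each bracket corresponds to one application of a listed rule, so the string is derivable from S.

Grammatical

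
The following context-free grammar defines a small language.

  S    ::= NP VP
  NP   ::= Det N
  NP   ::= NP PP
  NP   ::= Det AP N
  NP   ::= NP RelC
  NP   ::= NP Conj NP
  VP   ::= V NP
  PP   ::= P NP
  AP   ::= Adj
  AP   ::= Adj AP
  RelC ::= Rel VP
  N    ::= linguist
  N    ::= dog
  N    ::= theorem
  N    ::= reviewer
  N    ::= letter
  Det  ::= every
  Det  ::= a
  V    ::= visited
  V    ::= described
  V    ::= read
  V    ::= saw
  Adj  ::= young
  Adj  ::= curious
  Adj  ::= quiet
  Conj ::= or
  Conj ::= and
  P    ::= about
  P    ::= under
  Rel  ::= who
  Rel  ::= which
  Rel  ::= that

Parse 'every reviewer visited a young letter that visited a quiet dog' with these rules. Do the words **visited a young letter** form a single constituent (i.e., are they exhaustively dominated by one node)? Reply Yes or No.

No

[S [NP [Det every] [N reviewer]] [VP [V visited] [NP [NP [Det a] [AP [Adj young]] [N letter]] [RelC [Rel that] [VP [V visited] [NP [Det a] [AP [Adj quiet]] [N dog]]]]]]]
The smallest constituent containing 'visited a young letter' is the VP spanning 'visited a young letter that visited a quiet dog'; no single node in the tree dominates exactly the given words.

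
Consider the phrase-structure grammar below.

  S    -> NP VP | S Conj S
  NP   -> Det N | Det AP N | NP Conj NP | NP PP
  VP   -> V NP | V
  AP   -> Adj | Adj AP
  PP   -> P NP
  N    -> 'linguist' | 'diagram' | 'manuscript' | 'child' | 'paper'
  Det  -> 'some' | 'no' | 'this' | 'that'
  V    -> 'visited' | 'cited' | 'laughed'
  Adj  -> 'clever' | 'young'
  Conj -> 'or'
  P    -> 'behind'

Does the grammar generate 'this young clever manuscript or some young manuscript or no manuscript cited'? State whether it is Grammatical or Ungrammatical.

Grammatical

[S [NP [NP [Det this] [AP [Adj young] [AP [Adj clever]]] [N manuscript]] [Conj or] [NP [NP [Det some] [AP [Adj young]] [N manuscript]] [Conj or] [NP [Det no] [N manuscript]]]] [VP [V cited]]]
Each bracket corresponds to one application of a listed rule, so the string is derivable from S.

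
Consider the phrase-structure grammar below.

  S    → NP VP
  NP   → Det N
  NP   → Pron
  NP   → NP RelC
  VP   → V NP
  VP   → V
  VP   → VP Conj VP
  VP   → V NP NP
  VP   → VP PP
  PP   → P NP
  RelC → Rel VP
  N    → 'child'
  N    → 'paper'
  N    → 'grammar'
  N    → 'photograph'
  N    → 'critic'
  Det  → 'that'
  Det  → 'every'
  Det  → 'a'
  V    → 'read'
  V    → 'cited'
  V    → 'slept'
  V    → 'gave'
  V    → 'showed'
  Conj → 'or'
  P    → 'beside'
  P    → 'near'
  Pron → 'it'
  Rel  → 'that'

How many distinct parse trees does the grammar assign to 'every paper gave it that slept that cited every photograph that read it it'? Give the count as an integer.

7

Two of the 7 distinct bracketings:
[S [NP [Det every] [N paper]] [VP [V gave] [NP [NP [NP [Pron it]] [RelC [Rel that] [VP [V slept]]]] [RelC [Rel that] [VP [V cited] [NP [NP [Det every] [N photograph]] [RelC [Rel that] [VP [V read] [NP [Pron it]] [NP [Pron it]]]]]]]]]]
[S [NP [Det every] [N paper]] [VP [V gave] [NP [NP [NP [Pron it]] [RelC [Rel that] [VP [V slept]]]] [RelC [Rel that] [VP [V cited] [NP [NP [Det every] [N photograph]] [RelC [Rel that] [VP [V read] [NP [Pron it]]]]] [NP [Pron it]]]]]]]
The trees differ in how a recursive rule is bracketed over the same span.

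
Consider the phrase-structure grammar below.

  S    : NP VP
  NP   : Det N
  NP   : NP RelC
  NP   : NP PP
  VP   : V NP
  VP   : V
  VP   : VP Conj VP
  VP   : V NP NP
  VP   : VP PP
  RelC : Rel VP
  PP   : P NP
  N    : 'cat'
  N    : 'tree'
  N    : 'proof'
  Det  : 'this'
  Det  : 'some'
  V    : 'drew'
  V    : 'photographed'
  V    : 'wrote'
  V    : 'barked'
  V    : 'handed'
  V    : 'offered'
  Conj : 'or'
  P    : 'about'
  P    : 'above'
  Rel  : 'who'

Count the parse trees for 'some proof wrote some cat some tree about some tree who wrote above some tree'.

10

Two of the 10 distinct bracketings:
[S [NP [Det some] [N proof]] [VP [V wrote] [NP [Det some] [N cat]] [NP [NP [NP [Det some] [N tree]] [PP [P about] [NP [Det some] [N tree]]]] [RelC [Rel who] [VP [VP [V wrote]] [PP [P above] [NP [Det some] [N tree]]]]]]]]
[S [NP [Det some] [N proof]] [VP [V wrote] [NP [Det some] [N cat]] [NP [NP [Det some] [N tree]] [PP [P about] [NP [NP [Det some] [N tree]] [RelC [Rel who] [VP [VP [V wrote]] [PP [P above] [NP [Det some] [N tree]]]]]]]]]]
The trees differ in how a recursive rule is bracketed over the same span.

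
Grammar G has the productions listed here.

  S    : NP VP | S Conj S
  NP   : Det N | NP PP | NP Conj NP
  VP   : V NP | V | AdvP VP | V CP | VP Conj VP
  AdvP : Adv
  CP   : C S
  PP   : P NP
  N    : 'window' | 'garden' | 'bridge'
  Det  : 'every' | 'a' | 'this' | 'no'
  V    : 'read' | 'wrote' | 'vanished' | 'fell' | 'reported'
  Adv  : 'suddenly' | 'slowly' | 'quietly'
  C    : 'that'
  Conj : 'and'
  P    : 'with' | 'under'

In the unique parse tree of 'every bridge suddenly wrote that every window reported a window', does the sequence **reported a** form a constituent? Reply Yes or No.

[S [NP [Det every] [N bridge]] [VP [AdvP [Adv suddenly]] [VP [V wrote] [CP [C that] [S [NP [Det every] [N window]] [VP [V reported] [NP [Det a] [N window]]]]]]]]
The smallest constituent containing 'reported a' is the VP spanning 'reported a window'; no single node in the tree dominates exactly the given words.

No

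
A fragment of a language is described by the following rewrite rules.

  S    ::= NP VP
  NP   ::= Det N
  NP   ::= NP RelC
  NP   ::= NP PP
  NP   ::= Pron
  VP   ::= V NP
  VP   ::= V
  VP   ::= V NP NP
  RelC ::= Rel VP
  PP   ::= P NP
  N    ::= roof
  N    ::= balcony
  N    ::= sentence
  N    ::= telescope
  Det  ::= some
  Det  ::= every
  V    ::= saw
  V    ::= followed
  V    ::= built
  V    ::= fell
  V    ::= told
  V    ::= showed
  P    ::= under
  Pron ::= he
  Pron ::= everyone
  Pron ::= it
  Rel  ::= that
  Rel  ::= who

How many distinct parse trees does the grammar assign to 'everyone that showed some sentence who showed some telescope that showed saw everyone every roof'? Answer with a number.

7

Two of the 7 distinct bracketings:
[S [NP [NP [Pron everyone]] [RelC [Rel that] [VP [V showed] [NP [NP [Det some] [N sentence]] [RelC [Rel who] [VP [V showed] [NP [NP [Det some] [N telescope]] [RelC [Rel that] [VP [V showed]]]]]]]]]] [VP [V saw] [NP [Pron everyone]] [NP [Det every] [N roof]]]]
[S [NP [NP [Pron everyone]] [RelC [Rel that] [VP [V showed] [NP [NP [NP [Det some] [N sentence]] [RelC [Rel who] [VP [V showed] [NP [Det some] [N telescope]]]]] [RelC [Rel that] [VP [V showed]]]]]]] [VP [V saw] [NP [Pron everyone]] [NP [Det every] [N roof]]]]
The trees differ in how a recursive rule is bracketed over the same span.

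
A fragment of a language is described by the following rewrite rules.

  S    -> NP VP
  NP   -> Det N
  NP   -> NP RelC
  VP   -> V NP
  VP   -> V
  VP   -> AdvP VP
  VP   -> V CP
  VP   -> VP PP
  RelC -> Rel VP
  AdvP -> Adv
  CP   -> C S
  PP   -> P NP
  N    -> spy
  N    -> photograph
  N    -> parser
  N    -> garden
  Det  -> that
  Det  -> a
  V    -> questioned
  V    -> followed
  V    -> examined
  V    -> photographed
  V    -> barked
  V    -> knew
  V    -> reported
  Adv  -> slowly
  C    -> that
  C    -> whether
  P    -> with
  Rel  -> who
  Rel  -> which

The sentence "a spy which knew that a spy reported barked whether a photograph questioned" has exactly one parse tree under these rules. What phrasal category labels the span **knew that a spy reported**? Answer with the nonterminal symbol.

S
  NP
    NP
      Det: a
      N: spy
    RelC
      Rel: which
      VP
        V: knew
        CP
          C: that
          S
            NP
              Det: a
              N: spy
            VP
              V: reported
  VP
    V: barked
    CP
      C: whether
      S
        NP
          Det: a
          N: photograph
        VP
          V: questioned
The span 'knew that a spy reported' is the VP node built by VP → V CP.

VP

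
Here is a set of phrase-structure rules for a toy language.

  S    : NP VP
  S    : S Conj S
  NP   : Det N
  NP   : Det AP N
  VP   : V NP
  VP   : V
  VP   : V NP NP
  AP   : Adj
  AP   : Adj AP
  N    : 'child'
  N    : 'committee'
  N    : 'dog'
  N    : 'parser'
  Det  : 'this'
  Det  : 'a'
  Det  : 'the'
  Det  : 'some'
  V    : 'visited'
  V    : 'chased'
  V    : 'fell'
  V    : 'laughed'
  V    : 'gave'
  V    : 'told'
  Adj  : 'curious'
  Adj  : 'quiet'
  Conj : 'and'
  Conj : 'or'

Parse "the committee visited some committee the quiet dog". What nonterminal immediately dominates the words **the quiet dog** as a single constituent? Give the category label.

NP

S
  NP
    Det: the
    N: committee
  VP
    V: visited
    NP
      Det: some
      N: committee
    NP
      Det: the
      AP
        Adj: quiet
      N: dog
The span 'the quiet dog' is the NP node built by NP → Det AP N.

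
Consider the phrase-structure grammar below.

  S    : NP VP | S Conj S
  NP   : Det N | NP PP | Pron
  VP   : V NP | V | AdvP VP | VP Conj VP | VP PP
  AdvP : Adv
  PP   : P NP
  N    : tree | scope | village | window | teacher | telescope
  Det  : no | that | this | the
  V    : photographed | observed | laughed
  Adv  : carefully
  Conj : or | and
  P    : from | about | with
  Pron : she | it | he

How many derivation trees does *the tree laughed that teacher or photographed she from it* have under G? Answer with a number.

3

Two of the 3 distinct bracketings:
[S [NP [Det the] [N tree]] [VP [VP [V laughed] [NP [Det that] [N teacher]]] [Conj or] [VP [V photographed] [NP [NP [Pron she]] [PP [P from] [NP [Pron it]]]]]]]
[S [NP [Det the] [N tree]] [VP [VP [V laughed] [NP [Det that] [N teacher]]] [Conj or] [VP [VP [V photographed] [NP [Pron she]]] [PP [P from] [NP [Pron it]]]]]]
The difference turns on whether NP → NP PP is used at the relevant span, versus an alternative expansion of NP.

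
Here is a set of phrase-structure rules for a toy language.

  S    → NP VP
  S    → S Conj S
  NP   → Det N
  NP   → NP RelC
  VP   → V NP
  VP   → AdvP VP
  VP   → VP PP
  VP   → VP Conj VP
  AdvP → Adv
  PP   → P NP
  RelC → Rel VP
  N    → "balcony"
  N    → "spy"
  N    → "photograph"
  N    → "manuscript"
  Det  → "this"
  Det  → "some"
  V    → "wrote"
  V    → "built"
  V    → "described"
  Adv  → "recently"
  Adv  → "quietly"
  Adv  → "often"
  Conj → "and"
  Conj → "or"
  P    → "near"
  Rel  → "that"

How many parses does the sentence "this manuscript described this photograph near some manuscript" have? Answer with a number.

1

[S [NP [Det this] [N manuscript]] [VP [VP [V described] [NP [Det this] [N photograph]]] [PP [P near] [NP [Det some] [N manuscript]]]]]
No rule offers an alternative attachment or grouping for any span, so this is the only derivation.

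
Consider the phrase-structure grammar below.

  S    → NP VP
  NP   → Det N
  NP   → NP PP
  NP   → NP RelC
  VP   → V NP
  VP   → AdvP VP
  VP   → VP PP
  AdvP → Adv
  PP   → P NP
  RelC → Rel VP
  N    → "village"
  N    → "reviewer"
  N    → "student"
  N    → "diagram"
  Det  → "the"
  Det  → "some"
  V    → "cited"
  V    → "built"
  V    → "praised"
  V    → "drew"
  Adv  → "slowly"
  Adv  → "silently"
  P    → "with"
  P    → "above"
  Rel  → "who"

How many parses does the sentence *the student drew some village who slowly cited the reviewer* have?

[S [NP [Det the] [N student]] [VP [V drew] [NP [NP [Det some] [N village]] [RelC [Rel who] [VP [AdvP [Adv slowly]] [VP [V cited] [NP [Det the] [N reviewer]]]]]]]]
No rule offers an alternative attachment or grouping for any span, so this is the only derivation.

1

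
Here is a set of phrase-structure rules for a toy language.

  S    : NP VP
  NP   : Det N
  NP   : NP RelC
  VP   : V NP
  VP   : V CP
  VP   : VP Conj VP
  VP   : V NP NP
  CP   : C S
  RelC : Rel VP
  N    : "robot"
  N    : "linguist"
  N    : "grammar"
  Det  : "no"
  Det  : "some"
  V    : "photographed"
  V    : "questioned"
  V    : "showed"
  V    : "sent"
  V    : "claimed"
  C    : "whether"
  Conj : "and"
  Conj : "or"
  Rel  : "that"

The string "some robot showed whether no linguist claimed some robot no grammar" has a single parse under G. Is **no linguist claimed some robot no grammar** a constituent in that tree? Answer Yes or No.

Yes

[S [NP [Det some] [N robot]] [VP [V showed] [CP [C whether] [S [NP [Det no] [N linguist]] [VP [V claimed] [NP [Det some] [N robot]] [NP [Det no] [N grammar]]]]]]]
The words 'no linguist claimed some robot no grammar' are exhaustively dominated by a single S node (built by S → NP VP), so they form a constituent.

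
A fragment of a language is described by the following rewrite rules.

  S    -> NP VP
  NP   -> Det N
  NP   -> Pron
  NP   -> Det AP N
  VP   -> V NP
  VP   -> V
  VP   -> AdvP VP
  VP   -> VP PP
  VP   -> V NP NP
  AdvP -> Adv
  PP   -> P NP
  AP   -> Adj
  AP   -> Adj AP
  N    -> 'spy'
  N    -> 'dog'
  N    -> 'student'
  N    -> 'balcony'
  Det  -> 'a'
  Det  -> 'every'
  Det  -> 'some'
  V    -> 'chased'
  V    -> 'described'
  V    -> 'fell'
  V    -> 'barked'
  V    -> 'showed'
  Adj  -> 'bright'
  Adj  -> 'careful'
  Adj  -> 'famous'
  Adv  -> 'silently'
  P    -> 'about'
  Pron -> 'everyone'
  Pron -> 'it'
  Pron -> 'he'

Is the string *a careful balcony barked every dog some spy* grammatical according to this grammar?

S
  NP
    Det: a
    AP
      Adj: careful
    N: balcony
  VP
    V: barked
    NP
      Det: every
      N: dog
    NP
      Det: some
      N: spy
The bracketing above is licensed at every node by one of the given productions, with S at the root.

Grammatical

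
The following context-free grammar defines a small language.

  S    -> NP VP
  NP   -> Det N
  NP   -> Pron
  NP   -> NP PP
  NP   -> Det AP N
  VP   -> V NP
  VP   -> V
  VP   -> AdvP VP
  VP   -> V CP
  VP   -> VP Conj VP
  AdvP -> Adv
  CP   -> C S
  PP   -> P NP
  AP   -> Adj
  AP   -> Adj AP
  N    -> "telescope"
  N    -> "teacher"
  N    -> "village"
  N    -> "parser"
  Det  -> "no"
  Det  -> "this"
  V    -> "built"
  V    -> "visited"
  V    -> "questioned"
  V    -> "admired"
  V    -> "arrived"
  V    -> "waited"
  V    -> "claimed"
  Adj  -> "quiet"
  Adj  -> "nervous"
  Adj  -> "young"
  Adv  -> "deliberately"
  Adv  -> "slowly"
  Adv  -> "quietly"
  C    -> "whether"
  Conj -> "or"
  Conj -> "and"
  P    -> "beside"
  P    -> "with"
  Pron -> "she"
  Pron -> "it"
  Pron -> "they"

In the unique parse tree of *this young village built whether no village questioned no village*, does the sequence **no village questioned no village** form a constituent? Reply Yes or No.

Yes

[S [NP [Det this] [AP [Adj young]] [N village]] [VP [V built] [CP [C whether] [S [NP [Det no] [N village]] [VP [V questioned] [NP [Det no] [N village]]]]]]]
The words 'no village questioned no village' are exhaustively dominated by a single S node (built by S → NP VP), so they form a constituent.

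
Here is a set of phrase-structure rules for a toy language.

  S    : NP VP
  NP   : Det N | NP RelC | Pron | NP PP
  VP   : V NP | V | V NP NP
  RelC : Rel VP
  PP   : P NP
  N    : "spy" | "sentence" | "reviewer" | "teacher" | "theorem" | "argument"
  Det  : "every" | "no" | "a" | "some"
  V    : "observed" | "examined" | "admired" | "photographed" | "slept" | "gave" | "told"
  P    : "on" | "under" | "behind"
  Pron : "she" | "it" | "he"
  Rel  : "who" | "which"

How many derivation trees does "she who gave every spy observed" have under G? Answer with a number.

[S [NP [NP [Pron she]] [RelC [Rel who] [VP [V gave] [NP [Det every] [N spy]]]]] [VP [V observed]]]
No rule offers an alternative attachment or grouping for any span, so this is the only derivation.

1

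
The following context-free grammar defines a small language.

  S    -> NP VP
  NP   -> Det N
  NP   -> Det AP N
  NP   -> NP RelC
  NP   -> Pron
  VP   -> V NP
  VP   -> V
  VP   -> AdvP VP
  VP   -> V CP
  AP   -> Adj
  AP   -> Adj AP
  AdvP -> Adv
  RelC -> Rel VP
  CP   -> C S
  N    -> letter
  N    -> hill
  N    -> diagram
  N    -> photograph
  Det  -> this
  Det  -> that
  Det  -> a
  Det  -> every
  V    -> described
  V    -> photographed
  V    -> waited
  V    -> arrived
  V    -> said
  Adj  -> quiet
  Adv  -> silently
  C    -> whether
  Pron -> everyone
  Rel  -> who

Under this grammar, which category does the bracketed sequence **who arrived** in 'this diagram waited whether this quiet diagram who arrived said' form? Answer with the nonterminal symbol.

RelC

[S [NP [Det this] [N diagram]] [VP [V waited] [CP [C whether] [S [NP [NP [Det this] [AP [Adj quiet]] [N diagram]] [RelC [Rel who] [VP [V arrived]]]] [VP [V said]]]]]]
The span 'who arrived' is the RelC node built by RelC → Rel VP.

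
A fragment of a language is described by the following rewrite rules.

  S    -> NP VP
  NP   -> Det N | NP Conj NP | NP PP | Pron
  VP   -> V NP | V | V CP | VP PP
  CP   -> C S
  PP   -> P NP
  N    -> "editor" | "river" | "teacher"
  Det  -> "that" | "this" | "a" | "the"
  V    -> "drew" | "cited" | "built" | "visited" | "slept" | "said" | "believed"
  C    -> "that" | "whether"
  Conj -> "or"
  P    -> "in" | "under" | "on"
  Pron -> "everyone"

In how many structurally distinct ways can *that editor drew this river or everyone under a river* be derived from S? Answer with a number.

Two of the 3 distinct bracketings:
[S [NP [Det that] [N editor]] [VP [V drew] [NP [NP [Det this] [N river]] [Conj or] [NP [NP [Pron everyone]] [PP [P under] [NP [Det a] [N river]]]]]]]
[S [NP [Det that] [N editor]] [VP [V drew] [NP [NP [NP [Det this] [N river]] [Conj or] [NP [Pron everyone]]] [PP [P under] [NP [Det a] [N river]]]]]]
The trees differ in how a recursive rule is bracketed over the same span.

3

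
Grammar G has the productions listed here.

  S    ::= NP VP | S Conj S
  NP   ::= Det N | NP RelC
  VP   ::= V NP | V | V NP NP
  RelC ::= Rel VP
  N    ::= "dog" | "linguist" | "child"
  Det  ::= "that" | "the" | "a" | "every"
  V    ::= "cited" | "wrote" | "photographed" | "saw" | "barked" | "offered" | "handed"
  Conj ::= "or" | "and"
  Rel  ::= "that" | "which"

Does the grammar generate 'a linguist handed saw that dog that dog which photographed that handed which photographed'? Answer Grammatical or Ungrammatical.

Ungrammatical

For S → NP VP, the only prefix that parses as NP is 'a linguist', but the remainder 'handed saw that dog that dog which photographed that handed which photographed' is not a VP under these rules. The alternative S rule S → S Conj S likewise has no satisfying split.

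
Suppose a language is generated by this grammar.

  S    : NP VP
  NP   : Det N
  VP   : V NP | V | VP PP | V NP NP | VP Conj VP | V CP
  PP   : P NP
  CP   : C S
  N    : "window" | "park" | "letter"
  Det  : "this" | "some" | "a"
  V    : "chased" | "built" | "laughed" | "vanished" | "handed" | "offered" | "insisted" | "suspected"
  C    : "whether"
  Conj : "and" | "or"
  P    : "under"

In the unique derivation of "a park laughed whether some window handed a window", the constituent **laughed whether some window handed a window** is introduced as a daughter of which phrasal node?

S

S
  NP
    Det: a
    N: park
  VP
    V: laughed
    CP
      C: whether
      S
        NP
          Det: some
          N: window
        VP
          V: handed
          NP
            Det: a
            N: window
The span 'laughed whether some window handed a window' is the VP node built by VP → V CP.
Its mother is the S built by S → NP VP.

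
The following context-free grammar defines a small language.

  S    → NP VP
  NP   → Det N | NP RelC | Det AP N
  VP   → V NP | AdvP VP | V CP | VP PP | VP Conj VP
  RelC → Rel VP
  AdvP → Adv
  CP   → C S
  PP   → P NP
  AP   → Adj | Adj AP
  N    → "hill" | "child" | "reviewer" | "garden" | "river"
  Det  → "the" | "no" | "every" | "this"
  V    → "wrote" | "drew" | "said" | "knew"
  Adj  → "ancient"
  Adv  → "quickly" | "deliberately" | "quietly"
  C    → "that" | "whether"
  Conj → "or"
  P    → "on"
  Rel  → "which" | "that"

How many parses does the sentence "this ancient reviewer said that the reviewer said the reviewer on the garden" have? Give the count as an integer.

2

The two bracketings:
[S [NP [Det this] [AP [Adj ancient]] [N reviewer]] [VP [V said] [CP [C that] [S [NP [Det the] [N reviewer]] [VP [VP [V said] [NP [Det the] [N reviewer]]] [PP [P on] [NP [Det the] [N garden]]]]]]]]
[S [NP [Det this] [AP [Adj ancient]] [N reviewer]] [VP [VP [V said] [CP [C that] [S [NP [Det the] [N reviewer]] [VP [V said] [NP [Det the] [N reviewer]]]]]] [PP [P on] [NP [Det the] [N garden]]]]]
The trees differ in how a recursive rule is bracketed over the same span.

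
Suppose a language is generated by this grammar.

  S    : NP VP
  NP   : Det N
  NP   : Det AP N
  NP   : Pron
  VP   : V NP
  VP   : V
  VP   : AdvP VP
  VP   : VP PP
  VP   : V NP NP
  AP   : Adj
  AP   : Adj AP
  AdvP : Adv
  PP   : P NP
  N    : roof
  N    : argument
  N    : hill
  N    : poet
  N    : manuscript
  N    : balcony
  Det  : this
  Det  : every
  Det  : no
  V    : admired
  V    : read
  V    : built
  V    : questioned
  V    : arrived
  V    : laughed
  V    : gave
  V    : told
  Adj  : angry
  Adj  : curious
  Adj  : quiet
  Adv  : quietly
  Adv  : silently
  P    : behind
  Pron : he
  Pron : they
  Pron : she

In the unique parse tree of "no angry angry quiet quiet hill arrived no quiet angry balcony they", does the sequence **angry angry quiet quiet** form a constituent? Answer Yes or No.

Yes

[S [NP [Det no] [AP [Adj angry] [AP [Adj angry] [AP [Adj quiet] [AP [Adj quiet]]]]] [N hill]] [VP [V arrived] [NP [Det no] [AP [Adj quiet] [AP [Adj angry]]] [N balcony]] [NP [Pron they]]]]
The words 'angry angry quiet quiet' are exhaustively dominated by a single AP node (built by AP → Adj AP), so they form a constituent.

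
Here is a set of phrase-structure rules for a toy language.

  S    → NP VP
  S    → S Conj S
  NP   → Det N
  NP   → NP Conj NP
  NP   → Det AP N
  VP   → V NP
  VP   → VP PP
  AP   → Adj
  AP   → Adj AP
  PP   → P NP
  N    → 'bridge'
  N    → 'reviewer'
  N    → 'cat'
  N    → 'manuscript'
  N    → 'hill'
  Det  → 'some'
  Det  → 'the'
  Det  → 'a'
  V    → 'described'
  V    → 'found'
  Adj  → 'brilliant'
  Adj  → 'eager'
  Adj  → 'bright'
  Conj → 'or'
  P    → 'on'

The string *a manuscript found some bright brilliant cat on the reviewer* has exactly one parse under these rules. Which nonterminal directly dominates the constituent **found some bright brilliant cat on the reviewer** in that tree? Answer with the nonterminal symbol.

S
  NP
    Det: a
    N: manuscript
  VP
    VP
      V: found
      NP
        Det: some
        AP
          Adj: bright
          AP
            Adj: brilliant
        N: cat
    PP
      P: on
      NP
        Det: the
        N: reviewer
The span 'found some bright brilliant cat on the reviewer' is the VP node built by VP → VP PP.
Its mother is the S built by S → NP VP.

S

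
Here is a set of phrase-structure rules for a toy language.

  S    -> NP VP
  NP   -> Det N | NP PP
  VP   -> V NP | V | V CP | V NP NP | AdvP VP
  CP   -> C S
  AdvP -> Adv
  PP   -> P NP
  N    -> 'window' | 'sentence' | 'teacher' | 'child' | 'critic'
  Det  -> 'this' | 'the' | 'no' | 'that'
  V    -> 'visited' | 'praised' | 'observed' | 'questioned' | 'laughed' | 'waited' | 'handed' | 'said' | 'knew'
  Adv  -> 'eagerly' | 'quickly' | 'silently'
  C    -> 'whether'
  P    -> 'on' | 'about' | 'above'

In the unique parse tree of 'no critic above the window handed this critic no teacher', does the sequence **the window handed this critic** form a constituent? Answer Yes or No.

[S [NP [NP [Det no] [N critic]] [PP [P above] [NP [Det the] [N window]]]] [VP [V handed] [NP [Det this] [N critic]] [NP [Det no] [N teacher]]]]
The smallest constituent containing 'the window handed this critic' is the S spanning 'no critic above the window handed this critic no teacher'; no single node in the tree dominates exactly the given words.

No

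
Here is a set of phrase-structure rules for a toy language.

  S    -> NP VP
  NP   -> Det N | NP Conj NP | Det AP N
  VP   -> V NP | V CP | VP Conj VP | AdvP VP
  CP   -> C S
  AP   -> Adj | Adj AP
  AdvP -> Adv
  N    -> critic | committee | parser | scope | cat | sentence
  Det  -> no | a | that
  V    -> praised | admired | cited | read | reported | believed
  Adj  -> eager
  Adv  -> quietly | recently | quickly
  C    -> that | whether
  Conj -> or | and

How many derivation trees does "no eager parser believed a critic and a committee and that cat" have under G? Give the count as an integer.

2

The two bracketings:
[S [NP [Det no] [AP [Adj eager]] [N parser]] [VP [V believed] [NP [NP [Det a] [N critic]] [Conj and] [NP [NP [Det a] [N committee]] [Conj and] [NP [Det that] [N cat]]]]]]
[S [NP [Det no] [AP [Adj eager]] [N parser]] [VP [V believed] [NP [NP [NP [Det a] [N critic]] [Conj and] [NP [Det a] [N committee]]] [Conj and] [NP [Det that] [N cat]]]]]
The trees differ in how a recursive rule is bracketed over the same span.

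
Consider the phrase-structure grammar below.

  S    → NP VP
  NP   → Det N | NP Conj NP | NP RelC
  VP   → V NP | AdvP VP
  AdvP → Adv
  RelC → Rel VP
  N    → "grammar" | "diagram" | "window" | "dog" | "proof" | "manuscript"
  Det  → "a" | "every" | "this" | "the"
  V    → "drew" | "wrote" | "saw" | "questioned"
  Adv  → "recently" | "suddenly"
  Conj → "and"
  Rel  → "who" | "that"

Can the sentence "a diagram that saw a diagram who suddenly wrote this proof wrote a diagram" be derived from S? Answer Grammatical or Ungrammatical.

Grammatical

S
  NP
    NP
      Det: a
      N: diagram
    RelC
      Rel: that
      VP
        V: saw
        NP
          NP
            Det: a
            N: diagram
          RelC
            Rel: who
            VP
              AdvP
                Adv: suddenly
              VP
                V: wrote
                NP
                  Det: this
                  N: proof
  VP
    V: wrote
    NP
      Det: a
      N: diagram
The bracketing above is licensed at every node by one of the given productions, with S at the root.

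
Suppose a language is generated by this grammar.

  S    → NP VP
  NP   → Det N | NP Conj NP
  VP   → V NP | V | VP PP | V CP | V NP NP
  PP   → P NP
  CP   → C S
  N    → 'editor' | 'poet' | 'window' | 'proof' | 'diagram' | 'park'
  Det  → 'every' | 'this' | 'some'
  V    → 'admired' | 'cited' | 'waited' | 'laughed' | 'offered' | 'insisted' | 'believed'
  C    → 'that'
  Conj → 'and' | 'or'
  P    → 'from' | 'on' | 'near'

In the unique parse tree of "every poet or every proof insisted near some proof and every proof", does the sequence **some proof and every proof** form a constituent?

[S [NP [NP [Det every] [N poet]] [Conj or] [NP [Det every] [N proof]]] [VP [VP [V insisted]] [PP [P near] [NP [NP [Det some] [N proof]] [Conj and] [NP [Det every] [N proof]]]]]]
The words 'some proof and every proof' are exhaustively dominated by a single NP node (built by NP → NP Conj NP), so they form a constituent.

Yes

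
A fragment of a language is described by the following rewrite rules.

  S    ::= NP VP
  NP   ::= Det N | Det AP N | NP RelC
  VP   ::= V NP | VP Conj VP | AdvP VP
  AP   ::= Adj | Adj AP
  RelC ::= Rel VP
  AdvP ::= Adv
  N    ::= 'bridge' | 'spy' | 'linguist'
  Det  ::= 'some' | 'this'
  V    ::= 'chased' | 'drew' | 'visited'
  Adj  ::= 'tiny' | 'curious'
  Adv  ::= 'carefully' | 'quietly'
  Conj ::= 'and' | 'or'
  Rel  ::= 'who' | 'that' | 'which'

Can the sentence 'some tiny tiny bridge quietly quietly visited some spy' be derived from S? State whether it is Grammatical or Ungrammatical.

Grammatical

S
  NP
    Det: some
    AP
      Adj: tiny
      AP
        Adj: tiny
    N: bridge
  VP
    AdvP
      Adv: quietly
    VP
      AdvP
        Adv: quietly
      VP
        V: visited
        NP
          Det: some
          N: spy
Every word is introduced by a lexical rule and the phrasal rules combine the resulting categories into a single S.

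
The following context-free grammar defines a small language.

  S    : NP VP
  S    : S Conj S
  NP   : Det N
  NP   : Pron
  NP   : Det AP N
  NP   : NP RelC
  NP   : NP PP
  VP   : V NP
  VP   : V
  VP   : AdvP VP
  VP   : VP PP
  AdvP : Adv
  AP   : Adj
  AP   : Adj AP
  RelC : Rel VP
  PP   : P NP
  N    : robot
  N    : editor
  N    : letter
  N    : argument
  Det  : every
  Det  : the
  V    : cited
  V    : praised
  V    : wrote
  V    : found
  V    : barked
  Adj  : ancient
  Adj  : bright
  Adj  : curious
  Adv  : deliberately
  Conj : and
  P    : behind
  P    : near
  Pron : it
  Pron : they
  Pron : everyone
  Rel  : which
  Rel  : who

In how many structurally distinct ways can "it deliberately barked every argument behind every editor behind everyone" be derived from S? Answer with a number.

9

Two of the 9 distinct bracketings:
[S [NP [Pron it]] [VP [AdvP [Adv deliberately]] [VP [V barked] [NP [NP [Det every] [N argument]] [PP [P behind] [NP [NP [Det every] [N editor]] [PP [P behind] [NP [Pron everyone]]]]]]]]]
[S [NP [Pron it]] [VP [AdvP [Adv deliberately]] [VP [V barked] [NP [NP [NP [Det every] [N argument]] [PP [P behind] [NP [Det every] [N editor]]]] [PP [P behind] [NP [Pron everyone]]]]]]]
The trees differ in how a recursive rule is bracketed over the same span.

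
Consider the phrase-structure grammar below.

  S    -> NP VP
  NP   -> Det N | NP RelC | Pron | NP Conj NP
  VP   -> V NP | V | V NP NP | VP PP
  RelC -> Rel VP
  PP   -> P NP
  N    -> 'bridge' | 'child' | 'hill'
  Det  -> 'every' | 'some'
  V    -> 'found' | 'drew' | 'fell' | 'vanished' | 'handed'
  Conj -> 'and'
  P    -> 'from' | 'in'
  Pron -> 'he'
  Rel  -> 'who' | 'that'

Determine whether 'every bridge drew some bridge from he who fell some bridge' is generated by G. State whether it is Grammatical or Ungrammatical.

Grammatical

[S [NP [Det every] [N bridge]] [VP [VP [V drew] [NP [Det some] [N bridge]]] [PP [P from] [NP [NP [Pron he]] [RelC [Rel who] [VP [V fell] [NP [Det some] [N bridge]]]]]]]]
Each bracket corresponds to one application of a listed rule, so the string is derivable from S.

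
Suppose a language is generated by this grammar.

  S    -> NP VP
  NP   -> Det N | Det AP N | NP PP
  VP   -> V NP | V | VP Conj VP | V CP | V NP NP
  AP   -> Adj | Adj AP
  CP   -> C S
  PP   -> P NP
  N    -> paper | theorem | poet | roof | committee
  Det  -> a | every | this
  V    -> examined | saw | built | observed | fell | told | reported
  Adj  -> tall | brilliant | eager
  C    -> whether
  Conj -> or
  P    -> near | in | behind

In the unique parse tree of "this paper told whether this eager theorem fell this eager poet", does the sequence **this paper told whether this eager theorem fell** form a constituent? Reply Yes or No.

No

[S [NP [Det this] [N paper]] [VP [V told] [CP [C whether] [S [NP [Det this] [AP [Adj eager]] [N theorem]] [VP [V fell] [NP [Det this] [AP [Adj eager]] [N poet]]]]]]]
The smallest constituent containing 'this paper told whether this eager theorem fell' is the S spanning 'this paper told whether this eager theorem fell this eager poet'; no single node in the tree dominates exactly the given words.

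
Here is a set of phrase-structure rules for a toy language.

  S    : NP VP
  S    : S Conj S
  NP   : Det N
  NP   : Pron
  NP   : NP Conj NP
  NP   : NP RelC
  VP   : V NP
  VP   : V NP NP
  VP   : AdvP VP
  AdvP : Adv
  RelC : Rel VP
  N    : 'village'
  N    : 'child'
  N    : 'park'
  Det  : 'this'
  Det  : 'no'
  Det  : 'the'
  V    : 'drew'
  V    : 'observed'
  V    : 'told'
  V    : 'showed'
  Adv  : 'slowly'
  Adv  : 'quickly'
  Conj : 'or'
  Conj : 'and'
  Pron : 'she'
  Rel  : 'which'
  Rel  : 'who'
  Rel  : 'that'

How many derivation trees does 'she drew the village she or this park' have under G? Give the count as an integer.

[S [NP [Pron she]] [VP [V drew] [NP [Det the] [N village]] [NP [NP [Pron she]] [Conj or] [NP [Det this] [N park]]]]]
No rule offers an alternative attachment or grouping for any span, so this is the only derivation.

1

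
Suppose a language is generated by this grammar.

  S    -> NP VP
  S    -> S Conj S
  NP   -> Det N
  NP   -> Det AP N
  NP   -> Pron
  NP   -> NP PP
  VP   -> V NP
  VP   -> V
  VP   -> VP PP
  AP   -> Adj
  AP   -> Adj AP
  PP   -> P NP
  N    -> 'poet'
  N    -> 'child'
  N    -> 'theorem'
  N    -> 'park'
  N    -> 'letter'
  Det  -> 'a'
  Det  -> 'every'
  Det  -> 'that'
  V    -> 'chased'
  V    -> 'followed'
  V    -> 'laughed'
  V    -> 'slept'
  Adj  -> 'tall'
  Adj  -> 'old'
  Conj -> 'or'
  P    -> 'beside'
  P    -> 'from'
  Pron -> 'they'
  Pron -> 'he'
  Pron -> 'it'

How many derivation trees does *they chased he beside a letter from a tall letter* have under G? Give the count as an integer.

5

Two of the 5 distinct bracketings:
[S [NP [Pron they]] [VP [V chased] [NP [NP [Pron he]] [PP [P beside] [NP [NP [Det a] [N letter]] [PP [P from] [NP [Det a] [AP [Adj tall]] [N letter]]]]]]]]
[S [NP [Pron they]] [VP [V chased] [NP [NP [NP [Pron he]] [PP [P beside] [NP [Det a] [N letter]]]] [PP [P from] [NP [Det a] [AP [Adj tall]] [N letter]]]]]]
The trees differ in how a recursive rule is bracketed over the same span.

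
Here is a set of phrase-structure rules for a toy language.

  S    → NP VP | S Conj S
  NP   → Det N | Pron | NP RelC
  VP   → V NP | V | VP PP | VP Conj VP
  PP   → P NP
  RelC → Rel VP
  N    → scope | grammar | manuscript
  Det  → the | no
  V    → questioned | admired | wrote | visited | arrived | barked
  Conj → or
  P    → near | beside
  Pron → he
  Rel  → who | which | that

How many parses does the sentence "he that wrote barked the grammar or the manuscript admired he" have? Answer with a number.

1

[S [S [NP [NP [Pron he]] [RelC [Rel that] [VP [V wrote]]]] [VP [V barked] [NP [Det the] [N grammar]]]] [Conj or] [S [NP [Det the] [N manuscript]] [VP [V admired] [NP [Pron he]]]]]
No rule offers an alternative attachment or grouping for any span, so this is the only derivation.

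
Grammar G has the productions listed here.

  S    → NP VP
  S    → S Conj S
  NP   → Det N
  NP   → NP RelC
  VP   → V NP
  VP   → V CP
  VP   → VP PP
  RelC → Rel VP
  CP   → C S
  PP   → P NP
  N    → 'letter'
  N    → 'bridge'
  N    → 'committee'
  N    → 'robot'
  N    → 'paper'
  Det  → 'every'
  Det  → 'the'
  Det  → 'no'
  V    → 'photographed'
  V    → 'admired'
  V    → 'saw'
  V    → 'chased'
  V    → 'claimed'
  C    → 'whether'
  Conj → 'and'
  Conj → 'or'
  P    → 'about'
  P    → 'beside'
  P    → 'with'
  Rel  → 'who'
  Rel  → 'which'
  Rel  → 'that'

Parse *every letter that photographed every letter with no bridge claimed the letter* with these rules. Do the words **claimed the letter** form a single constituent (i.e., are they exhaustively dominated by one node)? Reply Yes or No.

[S [NP [NP [Det every] [N letter]] [RelC [Rel that] [VP [VP [V photographed] [NP [Det every] [N letter]]] [PP [P with] [NP [Det no] [N bridge]]]]]] [VP [V claimed] [NP [Det the] [N letter]]]]
The words 'claimed the letter' are exhaustively dominated by a single VP node (built by VP → V NP), so they form a constituent.

Yes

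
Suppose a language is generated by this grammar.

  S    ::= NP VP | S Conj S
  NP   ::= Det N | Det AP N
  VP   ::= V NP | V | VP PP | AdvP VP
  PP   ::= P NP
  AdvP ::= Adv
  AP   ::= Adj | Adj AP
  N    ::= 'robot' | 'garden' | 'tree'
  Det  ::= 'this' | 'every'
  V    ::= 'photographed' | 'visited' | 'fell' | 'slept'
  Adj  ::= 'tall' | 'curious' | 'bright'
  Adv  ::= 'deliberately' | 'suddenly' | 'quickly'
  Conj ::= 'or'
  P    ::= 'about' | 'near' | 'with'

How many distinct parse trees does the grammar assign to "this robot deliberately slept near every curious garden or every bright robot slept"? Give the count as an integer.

The two bracketings:
[S [S [NP [Det this] [N robot]] [VP [VP [AdvP [Adv deliberately]] [VP [V slept]]] [PP [P near] [NP [Det every] [AP [Adj curious]] [N garden]]]]] [Conj or] [S [NP [Det every] [AP [Adj bright]] [N robot]] [VP [V slept]]]]
[S [S [NP [Det this] [N robot]] [VP [AdvP [Adv deliberately]] [VP [VP [V slept]] [PP [P near] [NP [Det every] [AP [Adj curious]] [N garden]]]]]] [Conj or] [S [NP [Det every] [AP [Adj bright]] [N robot]] [VP [V slept]]]]
The trees differ in how a recursive rule is bracketed over the same span.

2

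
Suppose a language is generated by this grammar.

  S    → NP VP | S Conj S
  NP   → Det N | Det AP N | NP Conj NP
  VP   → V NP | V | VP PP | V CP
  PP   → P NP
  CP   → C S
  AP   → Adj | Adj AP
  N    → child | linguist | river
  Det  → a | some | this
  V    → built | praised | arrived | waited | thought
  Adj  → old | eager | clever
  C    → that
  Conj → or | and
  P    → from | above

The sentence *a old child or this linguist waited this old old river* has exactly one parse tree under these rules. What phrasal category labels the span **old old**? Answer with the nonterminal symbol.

AP

[S [NP [NP [Det a] [AP [Adj old]] [N child]] [Conj or] [NP [Det this] [N linguist]]] [VP [V waited] [NP [Det this] [AP [Adj old] [AP [Adj old]]] [N river]]]]
The span 'old old' is the AP node built by AP → Adj AP.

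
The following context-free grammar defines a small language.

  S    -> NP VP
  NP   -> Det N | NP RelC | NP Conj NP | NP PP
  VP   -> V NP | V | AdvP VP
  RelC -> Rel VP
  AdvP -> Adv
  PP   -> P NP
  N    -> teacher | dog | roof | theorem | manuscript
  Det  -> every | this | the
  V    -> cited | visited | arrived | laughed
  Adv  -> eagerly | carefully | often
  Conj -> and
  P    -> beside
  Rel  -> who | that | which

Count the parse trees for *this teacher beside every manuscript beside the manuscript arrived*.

The two bracketings:
[S [NP [NP [Det this] [N teacher]] [PP [P beside] [NP [NP [Det every] [N manuscript]] [PP [P beside] [NP [Det the] [N manuscript]]]]]] [VP [V arrived]]]
[S [NP [NP [NP [Det this] [N teacher]] [PP [P beside] [NP [Det every] [N manuscript]]]] [PP [P beside] [NP [Det the] [N manuscript]]]] [VP [V arrived]]]
The trees differ in how a recursive rule is bracketed over the same span.

2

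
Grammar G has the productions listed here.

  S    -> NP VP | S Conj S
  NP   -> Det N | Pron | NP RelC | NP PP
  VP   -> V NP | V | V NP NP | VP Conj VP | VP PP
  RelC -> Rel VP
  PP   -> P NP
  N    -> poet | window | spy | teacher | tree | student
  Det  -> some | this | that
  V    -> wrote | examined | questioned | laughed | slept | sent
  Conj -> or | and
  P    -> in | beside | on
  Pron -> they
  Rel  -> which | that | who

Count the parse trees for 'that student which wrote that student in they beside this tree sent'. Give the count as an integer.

9

Two of the 9 distinct bracketings:
[S [NP [NP [Det that] [N student]] [RelC [Rel which] [VP [V wrote] [NP [NP [Det that] [N student]] [PP [P in] [NP [NP [Pron they]] [PP [P beside] [NP [Det this] [N tree]]]]]]]]] [VP [V sent]]]
[S [NP [NP [Det that] [N student]] [RelC [Rel which] [VP [V wrote] [NP [NP [NP [Det that] [N student]] [PP [P in] [NP [Pron they]]]] [PP [P beside] [NP [Det this] [N tree]]]]]]] [VP [V sent]]]
The trees differ in how a recursive rule is bracketed over the same span.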